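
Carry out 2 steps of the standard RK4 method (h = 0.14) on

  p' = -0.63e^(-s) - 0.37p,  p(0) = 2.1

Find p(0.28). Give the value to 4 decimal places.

RK4: k1 = f(s_n, p_n); k2 = f(s_n + h/2, p_n + (h/2)·k1); k3 = f(s_n + h/2, p_n + (h/2)·k2); k4 = f(s_n + h, p_n + h·k3); p_{n+1} = p_n + (h/6)·(k1 + 2k2 + 2k3 + k4).
s=0.000000, p=2.100000:
  k1 = f(0.000000, 2.100000) = -1.407000
  k2 = f(0.070000, 2.001510) = -1.327967
  k3 = f(0.070000, 2.007042) = -1.330014
  k4 = f(0.140000, 1.913798) = -1.255801
  p ← 2.100000 + (0.14/6)·(k1 + 2k2 + 2k3 + k4) = 1.913829
s=0.140000, p=1.913829:
  k1 = f(0.140000, 1.913829) = -1.255812
  k2 = f(0.210000, 1.825922) = -1.186259
  k3 = f(0.210000, 1.830791) = -1.188061
  k4 = f(0.280000, 1.747500) = -1.122719
  p ← 1.913829 + (0.14/6)·(k1 + 2k2 + 2k3 + k4) = 1.747528
p(0.28) ≈ 1.7475

1.7475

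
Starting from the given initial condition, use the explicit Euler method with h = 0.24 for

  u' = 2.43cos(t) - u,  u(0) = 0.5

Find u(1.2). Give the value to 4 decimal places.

Euler: u_{n+1} = u_n + h·f(t_n, u_n).
t=0.000000, u=0.500000: f=1.930000 → u ← 0.500000 + 0.24·1.930000 = 0.963200
t=0.240000, u=0.963200: f=1.397151 → u ← 0.963200 + 0.24·1.397151 = 1.298516
t=0.480000, u=1.298516: f=0.856881 → u ← 1.298516 + 0.24·0.856881 = 1.504168
t=0.720000, u=1.504168: f=0.322720 → u ← 1.504168 + 0.24·0.322720 = 1.581621
t=0.960000, u=1.581621: f=-0.187967 → u ← 1.581621 + 0.24·(-0.187967) = 1.536509
u(1.2) ≈ 1.5365

1.5365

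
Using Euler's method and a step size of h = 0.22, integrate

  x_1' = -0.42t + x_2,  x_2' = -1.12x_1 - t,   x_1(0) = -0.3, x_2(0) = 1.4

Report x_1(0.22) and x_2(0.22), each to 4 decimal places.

0.0080, 1.4739

Euler on (x_1,x_2): x_1_{n+1} = x_1_n + h·x_1', x_2_{n+1} = x_2_n + h·x_2'.
0.000000: (-0.300000, 1.400000); f=(1.400000, 0.336000) → (0.008000, 1.473920)
(x_1(0.22), x_2(0.22)) ≈ (0.0080, 1.4739)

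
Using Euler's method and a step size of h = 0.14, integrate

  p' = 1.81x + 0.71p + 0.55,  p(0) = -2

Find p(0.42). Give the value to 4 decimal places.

-2.2930

Euler: p_{n+1} = p_n + h·f(x_n, p_n).
x=0.000000, p=-2.000000: f=-0.870000 → p ← -2.000000 + 0.14·(-0.870000) = -2.121800
x=0.140000, p=-2.121800: f=-0.703078 → p ← -2.121800 + 0.14·(-0.703078) = -2.220231
x=0.280000, p=-2.220231: f=-0.519564 → p ← -2.220231 + 0.14·(-0.519564) = -2.292970
p(0.42) ≈ -2.2930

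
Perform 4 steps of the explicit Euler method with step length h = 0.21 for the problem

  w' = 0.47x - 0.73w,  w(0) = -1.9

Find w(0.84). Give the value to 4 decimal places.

Euler: w_{n+1} = w_n + h·f(x_n, w_n).
x=0.000000, w=-1.900000: f=1.387000 → w ← -1.900000 + 0.21·1.387000 = -1.608730
x=0.210000, w=-1.608730: f=1.273073 → w ← -1.608730 + 0.21·1.273073 = -1.341385
x=0.420000, w=-1.341385: f=1.176611 → w ← -1.341385 + 0.21·1.176611 = -1.094296
x=0.630000, w=-1.094296: f=1.094936 → w ← -1.094296 + 0.21·1.094936 = -0.864360
w(0.84) ≈ -0.8644

-0.8644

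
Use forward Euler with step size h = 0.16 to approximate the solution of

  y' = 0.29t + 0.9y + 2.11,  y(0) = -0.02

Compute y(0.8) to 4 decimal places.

Euler: y_{n+1} = y_n + h·f(t_n, y_n).
t=0.000000, y=-0.020000: f=2.092000 → y ← -0.020000 + 0.16·2.092000 = 0.314720
t=0.160000, y=0.314720: f=2.439648 → y ← 0.314720 + 0.16·2.439648 = 0.705064
t=0.320000, y=0.705064: f=2.837357 → y ← 0.705064 + 0.16·2.837357 = 1.159041
t=0.480000, y=1.159041: f=3.292337 → y ← 1.159041 + 0.16·3.292337 = 1.685815
t=0.640000, y=1.685815: f=3.812833 → y ← 1.685815 + 0.16·3.812833 = 2.295868
y(0.8) ≈ 2.2959

2.2959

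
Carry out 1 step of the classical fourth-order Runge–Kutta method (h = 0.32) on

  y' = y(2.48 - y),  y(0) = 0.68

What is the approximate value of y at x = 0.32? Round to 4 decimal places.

1.1286

RK4: k1 = f(x_n, y_n); k2 = f(x_n + h/2, y_n + (h/2)·k1); k3 = f(x_n + h/2, y_n + (h/2)·k2); k4 = f(x_n + h, y_n + h·k3); y_{n+1} = y_n + (h/6)·(k1 + 2k2 + 2k3 + k4).
x=0.000000, y=0.680000:
  k1 = f(0.000000, 0.680000) = 1.224000
  k2 = f(0.160000, 0.875840) = 1.404987
  k3 = f(0.160000, 0.904798) = 1.425240
  k4 = f(0.320000, 1.136077) = 1.526800
  y ← 0.680000 + (0.32/6)·(k1 + 2k2 + 2k3 + k4) = 1.128600
y(0.32) ≈ 1.1286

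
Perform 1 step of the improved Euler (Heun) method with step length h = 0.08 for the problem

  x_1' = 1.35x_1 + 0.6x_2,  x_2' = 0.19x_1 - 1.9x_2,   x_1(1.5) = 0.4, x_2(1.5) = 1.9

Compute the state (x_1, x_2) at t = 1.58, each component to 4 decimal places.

Heun on (x_1,x_2): k1 = f(t_n, state_n); k2 = f(t_n + h, state_n + h·k1); state_{n+1} = state_n + (h/2)·(k1 + k2).
1.500000: (0.400000, 1.900000)
  k1 = (1.680000, -3.534000)
  predictor → (0.534400, 1.617280)
  k2 = (1.691808, -2.971296)
  → (0.534872, 1.639788)
(x_1(1.58), x_2(1.58)) ≈ (0.5349, 1.6398)

0.5349, 1.6398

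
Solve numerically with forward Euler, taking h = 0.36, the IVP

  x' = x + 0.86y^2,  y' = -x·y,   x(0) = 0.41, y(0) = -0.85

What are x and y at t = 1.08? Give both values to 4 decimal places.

Euler on (x,y): x_{n+1} = x_n + h·x', y_{n+1} = y_n + h·y'.
0.000000: (0.410000, -0.850000); f=(1.031350, 0.348500) → (0.781286, -0.724540)
0.360000: (0.781286, -0.724540); f=(1.232750, 0.566073) → (1.225076, -0.520754)
0.720000: (1.225076, -0.520754); f=(1.458295, 0.637963) → (1.750062, -0.291087)
(x(1.08), y(1.08)) ≈ (1.7501, -0.2911)

1.7501, -0.2911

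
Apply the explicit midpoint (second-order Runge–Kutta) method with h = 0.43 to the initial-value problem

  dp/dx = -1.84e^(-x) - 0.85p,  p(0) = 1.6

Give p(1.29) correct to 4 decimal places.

-0.1249

Midpoint: k1 = f(x_n, p_n); k2 = f(x_n + h/2, p_n + (h/2)·k1); p_{n+1} = p_n + h·k2.
x=0.000000, p=1.600000:
  k1 = f(0.000000, 1.600000) = -3.200000
  k2 = f(0.215000, 0.912000) = -2.259236
  p ← 1.600000 + 0.43·(-2.259236) = 0.628528
x=0.430000, p=0.628528:
  k1 = f(0.430000, 0.628528) = -1.731186
  k2 = f(0.645000, 0.256323) = -1.183254
  p ← 0.628528 + 0.43·(-1.183254) = 0.119729
x=0.860000, p=0.119729:
  k1 = f(0.860000, 0.119729) = -0.880388
  k2 = f(1.075000, -0.069554) = -0.568867
  p ← 0.119729 + 0.43·(-0.568867) = -0.124884
p(1.29) ≈ -0.1249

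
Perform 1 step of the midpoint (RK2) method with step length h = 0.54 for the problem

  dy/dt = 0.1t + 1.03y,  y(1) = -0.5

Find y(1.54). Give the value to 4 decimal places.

Midpoint: k1 = f(t_n, y_n); k2 = f(t_n + h/2, y_n + (h/2)·k1); y_{n+1} = y_n + h·k2.
t=1.000000, y=-0.500000:
  k1 = f(1.000000, -0.500000) = -0.415000
  k2 = f(1.270000, -0.612050) = -0.503412
  y ← -0.500000 + 0.54·(-0.503412) = -0.771842
y(1.54) ≈ -0.7718

-0.7718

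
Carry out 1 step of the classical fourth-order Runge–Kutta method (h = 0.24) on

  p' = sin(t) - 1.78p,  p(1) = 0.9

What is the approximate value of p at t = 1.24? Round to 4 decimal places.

RK4: k1 = f(t_n, p_n); k2 = f(t_n + h/2, p_n + (h/2)·k1); k3 = f(t_n + h/2, p_n + (h/2)·k2); k4 = f(t_n + h, p_n + h·k3); p_{n+1} = p_n + (h/6)·(k1 + 2k2 + 2k3 + k4).
t=1.000000, p=0.900000:
  k1 = f(1.000000, 0.900000) = -0.760529
  k2 = f(1.120000, 0.808737) = -0.539451
  k3 = f(1.120000, 0.835266) = -0.586673
  k4 = f(1.240000, 0.759198) = -0.405589
  p ← 0.900000 + (0.24/6)·(k1 + 2k2 + 2k3 + k4) = 0.763265
p(1.24) ≈ 0.7633

0.7633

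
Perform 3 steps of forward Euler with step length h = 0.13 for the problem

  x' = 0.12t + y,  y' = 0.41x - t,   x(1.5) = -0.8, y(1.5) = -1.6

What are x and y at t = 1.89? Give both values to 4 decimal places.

Euler on (x,y): x_{n+1} = x_n + h·x', y_{n+1} = y_n + h·y'.
1.500000: (-0.800000, -1.600000); f=(-1.420000, -1.828000) → (-0.984600, -1.837640)
1.630000: (-0.984600, -1.837640); f=(-1.642040, -2.033686) → (-1.198065, -2.102019)
1.760000: (-1.198065, -2.102019); f=(-1.890819, -2.251207) → (-1.443872, -2.394676)
(x(1.89), y(1.89)) ≈ (-1.4439, -2.3947)

-1.4439, -2.3947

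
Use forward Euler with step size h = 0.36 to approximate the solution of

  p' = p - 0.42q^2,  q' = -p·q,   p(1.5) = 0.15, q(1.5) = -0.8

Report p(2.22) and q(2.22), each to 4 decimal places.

Euler on (p,q): p_{n+1} = p_n + h·p', q_{n+1} = q_n + h·q'.
1.500000: (0.150000, -0.800000); f=(-0.118800, 0.120000) → (0.107232, -0.756800)
1.860000: (0.107232, -0.756800); f=(-0.133321, 0.081153) → (0.059236, -0.727585)
(p(2.22), q(2.22)) ≈ (0.0592, -0.7276)

0.0592, -0.7276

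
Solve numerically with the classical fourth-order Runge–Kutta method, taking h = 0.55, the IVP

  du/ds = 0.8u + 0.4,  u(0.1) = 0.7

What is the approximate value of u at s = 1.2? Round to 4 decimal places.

RK4: k1 = f(s_n, u_n); k2 = f(s_n + h/2, u_n + (h/2)·k1); k3 = f(s_n + h/2, u_n + (h/2)·k2); k4 = f(s_n + h, u_n + h·k3); u_{n+1} = u_n + (h/6)·(k1 + 2k2 + 2k3 + k4).
s=0.100000, u=0.700000:
  k1 = f(0.100000, 0.700000) = 0.960000
  k2 = f(0.375000, 0.964000) = 1.171200
  k3 = f(0.375000, 1.022080) = 1.217664
  k4 = f(0.650000, 1.369715) = 1.495772
  u ← 0.700000 + (0.55/6)·(k1 + 2k2 + 2k3 + k4) = 1.363071
s=0.650000, u=1.363071:
  k1 = f(0.650000, 1.363071) = 1.490457
  k2 = f(0.925000, 1.772946) = 1.818357
  k3 = f(0.925000, 1.863119) = 1.890495
  k4 = f(1.200000, 2.402843) = 2.322275
  u ← 1.363071 + (0.55/6)·(k1 + 2k2 + 2k3 + k4) = 2.392527
u(1.2) ≈ 2.3925

2.3925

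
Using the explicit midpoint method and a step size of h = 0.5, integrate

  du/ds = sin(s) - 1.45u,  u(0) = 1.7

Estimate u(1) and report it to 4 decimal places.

Midpoint: k1 = f(s_n, u_n); k2 = f(s_n + h/2, u_n + (h/2)·k1); u_{n+1} = u_n + h·k2.
s=0.000000, u=1.700000:
  k1 = f(0.000000, 1.700000) = -2.465000
  k2 = f(0.250000, 1.083750) = -1.324034
  u ← 1.700000 + 0.5·(-1.324034) = 1.037983
s=0.500000, u=1.037983:
  k1 = f(0.500000, 1.037983) = -1.025650
  k2 = f(0.750000, 0.781571) = -0.451639
  u ← 1.037983 + 0.5·(-0.451639) = 0.812164
u(1) ≈ 0.8122

0.8122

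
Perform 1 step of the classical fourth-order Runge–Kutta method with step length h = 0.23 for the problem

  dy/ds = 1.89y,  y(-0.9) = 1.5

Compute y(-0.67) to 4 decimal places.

2.3165

RK4: k1 = f(s_n, y_n); k2 = f(s_n + h/2, y_n + (h/2)·k1); k3 = f(s_n + h/2, y_n + (h/2)·k2); k4 = f(s_n + h, y_n + h·k3); y_{n+1} = y_n + (h/6)·(k1 + 2k2 + 2k3 + k4).
s=-0.900000, y=1.500000:
  k1 = f(-0.900000, 1.500000) = 2.835000
  k2 = f(-0.785000, 1.826025) = 3.451187
  k3 = f(-0.785000, 1.896887) = 3.585116
  k4 = f(-0.670000, 2.324577) = 4.393450
  y ← 1.500000 + (0.23/6)·(k1 + 2k2 + 2k3 + k4) = 2.316540
y(-0.67) ≈ 2.3165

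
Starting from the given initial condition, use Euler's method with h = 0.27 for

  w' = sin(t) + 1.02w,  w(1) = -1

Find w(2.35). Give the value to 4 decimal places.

Euler: w_{n+1} = w_n + h·f(t_n, w_n).
t=1.000000, w=-1.000000: f=-0.178529 → w ← -1.000000 + 0.27·(-0.178529) = -1.048203
t=1.270000, w=-1.048203: f=-0.114066 → w ← -1.048203 + 0.27·(-0.114066) = -1.079001
t=1.540000, w=-1.079001: f=-0.101055 → w ← -1.079001 + 0.27·(-0.101055) = -1.106285
t=1.810000, w=-1.106285: f=-0.156884 → w ← -1.106285 + 0.27·(-0.156884) = -1.148644
t=2.080000, w=-1.148644: f=-0.298484 → w ← -1.148644 + 0.27·(-0.298484) = -1.229235
w(2.35) ≈ -1.2292

-1.2292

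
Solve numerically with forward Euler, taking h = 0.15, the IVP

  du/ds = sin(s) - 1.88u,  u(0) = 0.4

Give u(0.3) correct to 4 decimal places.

Euler: u_{n+1} = u_n + h·f(s_n, u_n).
s=0.000000, u=0.400000: f=-0.752000 → u ← 0.400000 + 0.15·(-0.752000) = 0.287200
s=0.150000, u=0.287200: f=-0.390498 → u ← 0.287200 + 0.15·(-0.390498) = 0.228625
u(0.3) ≈ 0.2286

0.2286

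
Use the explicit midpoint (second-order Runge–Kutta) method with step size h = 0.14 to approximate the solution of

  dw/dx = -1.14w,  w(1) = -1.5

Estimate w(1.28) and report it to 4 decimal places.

-1.0918

Midpoint: k1 = f(x_n, w_n); k2 = f(x_n + h/2, w_n + (h/2)·k1); w_{n+1} = w_n + h·k2.
x=1.000000, w=-1.500000:
  k1 = f(1.000000, -1.500000) = 1.710000
  k2 = f(1.070000, -1.380300) = 1.573542
  w ← -1.500000 + 0.14·1.573542 = -1.279704
x=1.140000, w=-1.279704:
  k1 = f(1.140000, -1.279704) = 1.458863
  k2 = f(1.210000, -1.177584) = 1.342445
  w ← -1.279704 + 0.14·1.342445 = -1.091762
w(1.28) ≈ -1.0918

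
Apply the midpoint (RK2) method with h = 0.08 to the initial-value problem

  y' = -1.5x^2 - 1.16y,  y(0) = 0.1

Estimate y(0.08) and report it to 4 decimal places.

Midpoint: k1 = f(x_n, y_n); k2 = f(x_n + h/2, y_n + (h/2)·k1); y_{n+1} = y_n + h·k2.
x=0.000000, y=0.100000:
  k1 = f(0.000000, 0.100000) = -0.116000
  k2 = f(0.040000, 0.095360) = -0.113018
  y ← 0.100000 + 0.08·(-0.113018) = 0.090959
y(0.08) ≈ 0.0910

0.0910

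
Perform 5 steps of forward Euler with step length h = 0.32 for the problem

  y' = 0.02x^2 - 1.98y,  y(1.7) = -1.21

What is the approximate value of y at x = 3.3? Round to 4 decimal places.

0.0718

Euler: y_{n+1} = y_n + h·f(x_n, y_n).
x=1.700000, y=-1.210000: f=2.453600 → y ← -1.210000 + 0.32·2.453600 = -0.424848
x=2.020000, y=-0.424848: f=0.922807 → y ← -0.424848 + 0.32·0.922807 = -0.129550
x=2.340000, y=-0.129550: f=0.366020 → y ← -0.129550 + 0.32·0.366020 = -0.012423
x=2.660000, y=-0.012423: f=0.166110 → y ← -0.012423 + 0.32·0.166110 = 0.040732
x=2.980000, y=0.040732: f=0.096959 → y ← 0.040732 + 0.32·0.096959 = 0.071759
y(3.3) ≈ 0.0718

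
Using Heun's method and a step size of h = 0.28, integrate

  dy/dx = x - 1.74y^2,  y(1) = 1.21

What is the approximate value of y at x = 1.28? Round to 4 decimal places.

Heun: k1 = f(x_n, y_n); k2 = f(x_n + h, y_n + h·k1); y_{n+1} = y_n + (h/2)·(k1 + k2).
x=1.000000, y=1.210000:
  k1 = f(1.000000, 1.210000) = -1.547534
  k2 = f(1.280000, 0.776690) = 0.230348
  y ← 1.210000 + (0.28/2)·(-1.547534 + 0.230348) = 1.025594
y(1.28) ≈ 1.0256

1.0256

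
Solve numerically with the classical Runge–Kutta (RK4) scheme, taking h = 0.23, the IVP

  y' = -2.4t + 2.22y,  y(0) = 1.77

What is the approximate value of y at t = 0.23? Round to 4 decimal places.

2.8731

RK4: k1 = f(t_n, y_n); k2 = f(t_n + h/2, y_n + (h/2)·k1); k3 = f(t_n + h/2, y_n + (h/2)·k2); k4 = f(t_n + h, y_n + h·k3); y_{n+1} = y_n + (h/6)·(k1 + 2k2 + 2k3 + k4).
t=0.000000, y=1.770000:
  k1 = f(0.000000, 1.770000) = 3.929400
  k2 = f(0.115000, 2.221881) = 4.656576
  k3 = f(0.115000, 2.305506) = 4.842224
  k4 = f(0.230000, 2.883711) = 5.849839
  y ← 1.770000 + (0.23/6)·(k1 + 2k2 + 2k3 + k4) = 2.873112
y(0.23) ≈ 2.8731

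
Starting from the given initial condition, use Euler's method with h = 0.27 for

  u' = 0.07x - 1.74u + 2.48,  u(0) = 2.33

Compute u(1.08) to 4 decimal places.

Euler: u_{n+1} = u_n + h·f(x_n, u_n).
x=0.000000, u=2.330000: f=-1.574200 → u ← 2.330000 + 0.27·(-1.574200) = 1.904966
x=0.270000, u=1.904966: f=-0.815741 → u ← 1.904966 + 0.27·(-0.815741) = 1.684716
x=0.540000, u=1.684716: f=-0.413606 → u ← 1.684716 + 0.27·(-0.413606) = 1.573042
x=0.810000, u=1.573042: f=-0.200394 → u ← 1.573042 + 0.27·(-0.200394) = 1.518936
u(1.08) ≈ 1.5189

1.5189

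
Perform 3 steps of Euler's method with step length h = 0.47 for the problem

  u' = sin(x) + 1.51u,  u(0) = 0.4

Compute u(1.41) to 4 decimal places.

2.7425

Euler: u_{n+1} = u_n + h·f(x_n, u_n).
x=0.000000, u=0.400000: f=0.604000 → u ← 0.400000 + 0.47·0.604000 = 0.683880
x=0.470000, u=0.683880: f=1.485545 → u ← 0.683880 + 0.47·1.485545 = 1.382086
x=0.940000, u=1.382086: f=2.894508 → u ← 1.382086 + 0.47·2.894508 = 2.742505
u(1.41) ≈ 2.7425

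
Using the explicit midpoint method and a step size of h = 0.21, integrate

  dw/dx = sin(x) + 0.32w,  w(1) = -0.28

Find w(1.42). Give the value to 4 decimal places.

0.0965

Midpoint: k1 = f(x_n, w_n); k2 = f(x_n + h/2, w_n + (h/2)·k1); w_{n+1} = w_n + h·k2.
x=1.000000, w=-0.280000:
  k1 = f(1.000000, -0.280000) = 0.751871
  k2 = f(1.105000, -0.201054) = 0.829127
  w ← -0.280000 + 0.21·0.829127 = -0.105883
x=1.210000, w=-0.105883:
  k1 = f(1.210000, -0.105883) = 0.901733
  k2 = f(1.315000, -0.011201) = 0.963878
  w ← -0.105883 + 0.21·0.963878 = 0.096531
w(1.42) ≈ 0.0965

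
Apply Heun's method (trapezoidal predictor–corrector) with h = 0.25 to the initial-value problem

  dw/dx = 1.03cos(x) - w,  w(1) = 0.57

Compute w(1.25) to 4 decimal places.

Heun: k1 = f(x_n, w_n); k2 = f(x_n + h, w_n + h·k1); w_{n+1} = w_n + (h/2)·(k1 + k2).
x=1.000000, w=0.570000:
  k1 = f(1.000000, 0.570000) = -0.013489
  k2 = f(1.250000, 0.566628) = -0.241846
  w ← 0.570000 + (0.25/2)·(-0.013489 + (-0.241846)) = 0.538083
w(1.25) ≈ 0.5381

0.5381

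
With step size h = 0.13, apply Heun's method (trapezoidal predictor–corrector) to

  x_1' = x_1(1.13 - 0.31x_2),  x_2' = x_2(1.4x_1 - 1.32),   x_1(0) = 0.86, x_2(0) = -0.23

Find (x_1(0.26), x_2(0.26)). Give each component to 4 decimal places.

1.1739, -0.2352

Heun on (x_1,x_2): k1 = f(t_n, state_n); k2 = f(t_n + h, state_n + h·k1); state_{n+1} = state_n + (h/2)·(k1 + k2).
0.000000: (0.860000, -0.230000)
  k1 = (1.033118, 0.026680)
  predictor → (0.994305, -0.226532)
  k2 = (1.193390, -0.016316)
  → (1.004723, -0.229326)
0.130000: (1.004723, -0.229326)
  k1 = (1.206764, -0.019862)
  predictor → (1.161602, -0.231908)
  k2 = (1.396120, -0.071020)
  → (1.173910, -0.235234)
(x_1(0.26), x_2(0.26)) ≈ (1.1739, -0.2352)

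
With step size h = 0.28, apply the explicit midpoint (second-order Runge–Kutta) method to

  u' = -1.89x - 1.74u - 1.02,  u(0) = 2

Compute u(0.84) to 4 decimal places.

-0.3803

Midpoint: k1 = f(x_n, u_n); k2 = f(x_n + h/2, u_n + (h/2)·k1); u_{n+1} = u_n + h·k2.
x=0.000000, u=2.000000:
  k1 = f(0.000000, 2.000000) = -4.500000
  k2 = f(0.140000, 1.370000) = -3.668400
  u ← 2.000000 + 0.28·(-3.668400) = 0.972848
x=0.280000, u=0.972848:
  k1 = f(0.280000, 0.972848) = -3.241956
  k2 = f(0.420000, 0.518974) = -2.716815
  u ← 0.972848 + 0.28·(-2.716815) = 0.212140
x=0.560000, u=0.212140:
  k1 = f(0.560000, 0.212140) = -2.447523
  k2 = f(0.700000, -0.130513) = -2.115907
  u ← 0.212140 + 0.28·(-2.115907) = -0.380314
u(0.84) ≈ -0.3803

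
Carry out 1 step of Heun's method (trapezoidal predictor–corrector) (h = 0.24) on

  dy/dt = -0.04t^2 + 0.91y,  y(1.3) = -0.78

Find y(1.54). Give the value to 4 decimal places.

Heun: k1 = f(t_n, y_n); k2 = f(t_n + h, y_n + h·k1); y_{n+1} = y_n + (h/2)·(k1 + k2).
t=1.300000, y=-0.780000:
  k1 = f(1.300000, -0.780000) = -0.777400
  k2 = f(1.540000, -0.966576) = -0.974448
  y ← -0.780000 + (0.24/2)·(-0.777400 + (-0.974448)) = -0.990222
y(1.54) ≈ -0.9902

-0.9902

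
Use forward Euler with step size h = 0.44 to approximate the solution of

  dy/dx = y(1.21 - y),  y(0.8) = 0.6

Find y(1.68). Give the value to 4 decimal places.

Euler: y_{n+1} = y_n + h·f(x_n, y_n).
x=0.800000, y=0.600000: f=0.366000 → y ← 0.600000 + 0.44·0.366000 = 0.761040
x=1.240000, y=0.761040: f=0.341677 → y ← 0.761040 + 0.44·0.341677 = 0.911378
y(1.68) ≈ 0.9114

0.9114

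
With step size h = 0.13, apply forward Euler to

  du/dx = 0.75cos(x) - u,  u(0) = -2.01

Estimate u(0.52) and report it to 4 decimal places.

Euler: u_{n+1} = u_n + h·f(x_n, u_n).
x=0.000000, u=-2.010000: f=2.760000 → u ← -2.010000 + 0.13·2.760000 = -1.651200
x=0.130000, u=-1.651200: f=2.394871 → u ← -1.651200 + 0.13·2.394871 = -1.339867
x=0.260000, u=-1.339867: f=2.064659 → u ← -1.339867 + 0.13·2.064659 = -1.071461
x=0.390000, u=-1.071461: f=1.765143 → u ← -1.071461 + 0.13·1.765143 = -0.841992
u(0.52) ≈ -0.8420

-0.8420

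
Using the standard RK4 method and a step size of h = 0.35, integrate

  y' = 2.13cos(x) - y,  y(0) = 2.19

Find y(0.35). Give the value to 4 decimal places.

RK4: k1 = f(x_n, y_n); k2 = f(x_n + h/2, y_n + (h/2)·k1); k3 = f(x_n + h/2, y_n + (h/2)·k2); k4 = f(x_n + h, y_n + h·k3); y_{n+1} = y_n + (h/6)·(k1 + 2k2 + 2k3 + k4).
x=0.000000, y=2.190000:
  k1 = f(0.000000, 2.190000) = -0.060000
  k2 = f(0.175000, 2.179500) = -0.082032
  k3 = f(0.175000, 2.175644) = -0.078177
  k4 = f(0.350000, 2.162638) = -0.161774
  y ← 2.190000 + (0.35/6)·(k1 + 2k2 + 2k3 + k4) = 2.158372
y(0.35) ≈ 2.1584

2.1584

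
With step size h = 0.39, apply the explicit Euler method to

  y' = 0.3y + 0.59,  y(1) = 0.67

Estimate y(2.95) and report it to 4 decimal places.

Euler: y_{n+1} = y_n + h·f(t_n, y_n).
t=1.000000, y=0.670000: f=0.791000 → y ← 0.670000 + 0.39·0.791000 = 0.978490
t=1.390000, y=0.978490: f=0.883547 → y ← 0.978490 + 0.39·0.883547 = 1.323073
t=1.780000, y=1.323073: f=0.986922 → y ← 1.323073 + 0.39·0.986922 = 1.707973
t=2.170000, y=1.707973: f=1.102392 → y ← 1.707973 + 0.39·1.102392 = 2.137906
t=2.560000, y=2.137906: f=1.231372 → y ← 2.137906 + 0.39·1.231372 = 2.618141
y(2.95) ≈ 2.6181

2.6181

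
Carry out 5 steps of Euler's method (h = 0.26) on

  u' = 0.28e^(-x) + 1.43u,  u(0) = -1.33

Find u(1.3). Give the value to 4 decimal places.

-5.9054

Euler: u_{n+1} = u_n + h·f(x_n, u_n).
x=0.000000, u=-1.330000: f=-1.621900 → u ← -1.330000 + 0.26·(-1.621900) = -1.751694
x=0.260000, u=-1.751694: f=-2.289028 → u ← -1.751694 + 0.26·(-2.289028) = -2.346841
x=0.520000, u=-2.346841: f=-3.189517 → u ← -2.346841 + 0.26·(-3.189517) = -3.176116
x=0.780000, u=-3.176116: f=-4.413492 → u ← -3.176116 + 0.26·(-4.413492) = -4.323624
x=1.040000, u=-4.323624: f=-6.083815 → u ← -4.323624 + 0.26·(-6.083815) = -5.905415
u(1.3) ≈ -5.9054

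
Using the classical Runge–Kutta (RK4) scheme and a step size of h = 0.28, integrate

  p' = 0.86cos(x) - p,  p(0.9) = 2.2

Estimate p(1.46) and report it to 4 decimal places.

RK4: k1 = f(x_n, p_n); k2 = f(x_n + h/2, p_n + (h/2)·k1); k3 = f(x_n + h/2, p_n + (h/2)·k2); k4 = f(x_n + h, p_n + h·k3); p_{n+1} = p_n + (h/6)·(k1 + 2k2 + 2k3 + k4).
x=0.900000, p=2.200000:
  k1 = f(0.900000, 2.200000) = -1.665415
  k2 = f(1.040000, 1.966842) = -1.531492
  k3 = f(1.040000, 1.985591) = -1.550242
  k4 = f(1.180000, 1.765932) = -1.438337
  p ← 2.200000 + (0.28/6)·(k1 + 2k2 + 2k3 + k4) = 1.767530
x=1.180000, p=1.767530:
  k1 = f(1.180000, 1.767530) = -1.439934
  k2 = f(1.320000, 1.565939) = -1.352508
  k3 = f(1.320000, 1.578179) = -1.364748
  k4 = f(1.460000, 1.385400) = -1.290310
  p ← 1.767530 + (0.28/6)·(k1 + 2k2 + 2k3 + k4) = 1.386508
p(1.46) ≈ 1.3865

1.3865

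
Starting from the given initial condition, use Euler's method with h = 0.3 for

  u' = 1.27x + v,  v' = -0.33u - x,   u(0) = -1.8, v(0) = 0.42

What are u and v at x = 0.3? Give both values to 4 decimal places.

-1.6740, 0.5982

Euler on (u,v): u_{n+1} = u_n + h·u', v_{n+1} = v_n + h·v'.
0.000000: (-1.800000, 0.420000); f=(0.420000, 0.594000) → (-1.674000, 0.598200)
(u(0.3), v(0.3)) ≈ (-1.6740, 0.5982)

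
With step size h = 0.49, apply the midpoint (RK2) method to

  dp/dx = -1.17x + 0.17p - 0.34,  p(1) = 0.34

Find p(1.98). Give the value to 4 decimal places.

-1.7925

Midpoint: k1 = f(x_n, p_n); k2 = f(x_n + h/2, p_n + (h/2)·k1); p_{n+1} = p_n + h·k2.
x=1.000000, p=0.340000:
  k1 = f(1.000000, 0.340000) = -1.452200
  k2 = f(1.245000, -0.015789) = -1.799334
  p ← 0.340000 + 0.49·(-1.799334) = -0.541674
x=1.490000, p=-0.541674:
  k1 = f(1.490000, -0.541674) = -2.175385
  k2 = f(1.735000, -1.074643) = -2.552639
  p ← -0.541674 + 0.49·(-2.552639) = -1.792467
p(1.98) ≈ -1.7925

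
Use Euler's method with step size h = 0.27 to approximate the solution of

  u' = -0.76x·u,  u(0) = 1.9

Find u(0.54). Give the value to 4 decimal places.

1.7947

Euler: u_{n+1} = u_n + h·f(x_n, u_n).
x=0.000000, u=1.900000: f=0.000000 → u ← 1.900000 + 0.27·0.000000 = 1.900000
x=0.270000, u=1.900000: f=-0.389880 → u ← 1.900000 + 0.27·(-0.389880) = 1.794732
u(0.54) ≈ 1.7947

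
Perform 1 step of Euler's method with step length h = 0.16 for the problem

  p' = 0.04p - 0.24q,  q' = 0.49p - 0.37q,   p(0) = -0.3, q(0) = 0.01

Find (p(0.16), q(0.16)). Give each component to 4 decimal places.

Euler on (p,q): p_{n+1} = p_n + h·p', q_{n+1} = q_n + h·q'.
0.000000: (-0.300000, 0.010000); f=(-0.014400, -0.150700) → (-0.302304, -0.014112)
(p(0.16), q(0.16)) ≈ (-0.3023, -0.0141)

-0.3023, -0.0141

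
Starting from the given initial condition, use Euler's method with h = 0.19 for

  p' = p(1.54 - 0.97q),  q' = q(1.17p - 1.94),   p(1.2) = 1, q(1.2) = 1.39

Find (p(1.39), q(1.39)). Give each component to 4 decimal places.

1.0364, 1.1866

Euler on (p,q): p_{n+1} = p_n + h·p', q_{n+1} = q_n + h·q'.
1.200000: (1.000000, 1.390000); f=(0.191700, -1.070300) → (1.036423, 1.186643)
(p(1.39), q(1.39)) ≈ (1.0364, 1.1866)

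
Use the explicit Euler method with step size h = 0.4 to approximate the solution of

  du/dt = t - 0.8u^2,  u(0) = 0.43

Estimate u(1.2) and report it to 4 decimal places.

0.7310

Euler: u_{n+1} = u_n + h·f(t_n, u_n).
t=0.000000, u=0.430000: f=-0.147920 → u ← 0.430000 + 0.4·(-0.147920) = 0.370832
t=0.400000, u=0.370832: f=0.289987 → u ← 0.370832 + 0.4·0.289987 = 0.486827
t=0.800000, u=0.486827: f=0.610400 → u ← 0.486827 + 0.4·0.610400 = 0.730987
u(1.2) ≈ 0.7310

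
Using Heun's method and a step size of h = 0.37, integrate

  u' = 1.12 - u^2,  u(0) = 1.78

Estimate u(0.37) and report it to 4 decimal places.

Heun: k1 = f(x_n, u_n); k2 = f(x_n + h, u_n + h·k1); u_{n+1} = u_n + (h/2)·(k1 + k2).
x=0.000000, u=1.780000:
  k1 = f(0.000000, 1.780000) = -2.048400
  k2 = f(0.370000, 1.022092) = 0.075328
  u ← 1.780000 + (0.37/2)·(-2.048400 + 0.075328) = 1.414982
u(0.37) ≈ 1.4150

1.4150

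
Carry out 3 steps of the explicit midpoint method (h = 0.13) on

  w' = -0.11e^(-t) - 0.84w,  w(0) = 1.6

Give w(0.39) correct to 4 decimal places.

1.1240

Midpoint: k1 = f(t_n, w_n); k2 = f(t_n + h/2, w_n + (h/2)·k1); w_{n+1} = w_n + h·k2.
t=0.000000, w=1.600000:
  k1 = f(0.000000, 1.600000) = -1.454000
  k2 = f(0.065000, 1.505490) = -1.367689
  w ← 1.600000 + 0.13·(-1.367689) = 1.422200
t=0.130000, w=1.422200:
  k1 = f(0.130000, 1.422200) = -1.291239
  k2 = f(0.195000, 1.338270) = -1.214659
  w ← 1.422200 + 0.13·(-1.214659) = 1.264295
t=0.260000, w=1.264295:
  k1 = f(0.260000, 1.264295) = -1.146823
  k2 = f(0.325000, 1.189751) = -1.078869
  w ← 1.264295 + 0.13·(-1.078869) = 1.124042
w(0.39) ≈ 1.1240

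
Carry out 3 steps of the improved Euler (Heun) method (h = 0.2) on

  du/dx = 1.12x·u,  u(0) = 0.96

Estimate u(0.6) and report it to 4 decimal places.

1.1733

Heun: k1 = f(x_n, u_n); k2 = f(x_n + h, u_n + h·k1); u_{n+1} = u_n + (h/2)·(k1 + k2).
x=0.000000, u=0.960000:
  k1 = f(0.000000, 0.960000) = 0.000000
  k2 = f(0.200000, 0.960000) = 0.215040
  u ← 0.960000 + (0.2/2)·(0.000000 + 0.215040) = 0.981504
x=0.200000, u=0.981504:
  k1 = f(0.200000, 0.981504) = 0.219857
  k2 = f(0.400000, 1.025475) = 0.459413
  u ← 0.981504 + (0.2/2)·(0.219857 + 0.459413) = 1.049431
x=0.400000, u=1.049431:
  k1 = f(0.400000, 1.049431) = 0.470145
  k2 = f(0.600000, 1.143460) = 0.768405
  u ← 1.049431 + (0.2/2)·(0.470145 + 0.768405) = 1.173286
u(0.6) ≈ 1.1733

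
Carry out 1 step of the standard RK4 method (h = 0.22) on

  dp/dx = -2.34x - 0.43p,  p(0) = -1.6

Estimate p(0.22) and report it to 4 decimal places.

RK4: k1 = f(x_n, p_n); k2 = f(x_n + h/2, p_n + (h/2)·k1); k3 = f(x_n + h/2, p_n + (h/2)·k2); k4 = f(x_n + h, p_n + h·k3); p_{n+1} = p_n + (h/6)·(k1 + 2k2 + 2k3 + k4).
x=0.000000, p=-1.600000:
  k1 = f(0.000000, -1.600000) = 0.688000
  k2 = f(0.110000, -1.524320) = 0.398058
  k3 = f(0.110000, -1.556214) = 0.411772
  k4 = f(0.220000, -1.509410) = 0.134246
  p ← -1.600000 + (0.22/6)·(k1 + 2k2 + 2k3 + k4) = -1.510463
p(0.22) ≈ -1.5105

-1.5105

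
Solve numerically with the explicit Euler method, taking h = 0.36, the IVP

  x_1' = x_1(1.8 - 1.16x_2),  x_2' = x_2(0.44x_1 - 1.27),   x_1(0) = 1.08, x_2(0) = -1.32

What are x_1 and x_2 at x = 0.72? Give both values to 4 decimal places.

Euler on (x_1,x_2): x_1_{n+1} = x_1_n + h·x_1', x_2_{n+1} = x_2_n + h·x_2'.
0.000000: (1.080000, -1.320000); f=(3.597696, 1.049136) → (2.375171, -0.942311)
0.360000: (2.375171, -0.942311); f=(6.871560, 0.211949) → (4.848932, -0.866009)
(x_1(0.72), x_2(0.72)) ≈ (4.8489, -0.8660)

4.8489, -0.8660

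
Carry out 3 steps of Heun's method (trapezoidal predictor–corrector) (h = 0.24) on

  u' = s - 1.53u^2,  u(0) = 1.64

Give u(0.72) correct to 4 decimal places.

Heun: k1 = f(s_n, u_n); k2 = f(s_n + h, u_n + h·k1); u_{n+1} = u_n + (h/2)·(k1 + k2).
s=0.000000, u=1.640000:
  k1 = f(0.000000, 1.640000) = -4.115088
  k2 = f(0.240000, 0.652379) = -0.411165
  u ← 1.640000 + (0.24/2)·(-4.115088 + (-0.411165)) = 1.096850
s=0.240000, u=1.096850:
  k1 = f(0.240000, 1.096850) = -1.600711
  k2 = f(0.480000, 0.712679) = -0.297104
  u ← 1.096850 + (0.24/2)·(-1.600711 + (-0.297104)) = 0.869112
s=0.480000, u=0.869112:
  k1 = f(0.480000, 0.869112) = -0.675694
  k2 = f(0.720000, 0.706945) = -0.044651
  u ← 0.869112 + (0.24/2)·(-0.675694 + (-0.044651)) = 0.782670
u(0.72) ≈ 0.7827

0.7827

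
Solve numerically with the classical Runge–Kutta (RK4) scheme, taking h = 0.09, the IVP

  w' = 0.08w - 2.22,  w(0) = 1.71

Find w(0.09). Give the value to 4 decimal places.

1.5218

RK4: k1 = f(x_n, w_n); k2 = f(x_n + h/2, w_n + (h/2)·k1); k3 = f(x_n + h/2, w_n + (h/2)·k2); k4 = f(x_n + h, w_n + h·k3); w_{n+1} = w_n + (h/6)·(k1 + 2k2 + 2k3 + k4).
x=0.000000, w=1.710000:
  k1 = f(0.000000, 1.710000) = -2.083200
  k2 = f(0.045000, 1.616256) = -2.090700
  k3 = f(0.045000, 1.615919) = -2.090727
  k4 = f(0.090000, 1.521835) = -2.098253
  w ← 1.710000 + (0.09/6)·(k1 + 2k2 + 2k3 + k4) = 1.521835
w(0.09) ≈ 1.5218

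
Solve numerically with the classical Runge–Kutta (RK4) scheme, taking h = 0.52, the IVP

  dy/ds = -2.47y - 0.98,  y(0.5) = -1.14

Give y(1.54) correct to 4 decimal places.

-0.4640

RK4: k1 = f(s_n, y_n); k2 = f(s_n + h/2, y_n + (h/2)·k1); k3 = f(s_n + h/2, y_n + (h/2)·k2); k4 = f(s_n + h, y_n + h·k3); y_{n+1} = y_n + (h/6)·(k1 + 2k2 + 2k3 + k4).
s=0.500000, y=-1.140000:
  k1 = f(0.500000, -1.140000) = 1.835800
  k2 = f(0.760000, -0.662692) = 0.656849
  k3 = f(0.760000, -0.969219) = 1.413971
  k4 = f(1.020000, -0.404735) = 0.019695
  y ← -1.140000 + (0.52/6)·(k1 + 2k2 + 2k3 + k4) = -0.620248
s=1.020000, y=-0.620248:
  k1 = f(1.020000, -0.620248) = 0.552013
  k2 = f(1.280000, -0.476725) = 0.197510
  k3 = f(1.280000, -0.568896) = 0.425172
  k4 = f(1.540000, -0.399159) = 0.005922
  y ← -0.620248 + (0.52/6)·(k1 + 2k2 + 2k3 + k4) = -0.463962
y(1.54) ≈ -0.4640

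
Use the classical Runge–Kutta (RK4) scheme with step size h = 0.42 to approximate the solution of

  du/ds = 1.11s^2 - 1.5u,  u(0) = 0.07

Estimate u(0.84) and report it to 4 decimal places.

0.1850

RK4: k1 = f(s_n, u_n); k2 = f(s_n + h/2, u_n + (h/2)·k1); k3 = f(s_n + h/2, u_n + (h/2)·k2); k4 = f(s_n + h, u_n + h·k3); u_{n+1} = u_n + (h/6)·(k1 + 2k2 + 2k3 + k4).
s=0.000000, u=0.070000:
  k1 = f(0.000000, 0.070000) = -0.105000
  k2 = f(0.210000, 0.047950) = -0.022974
  k3 = f(0.210000, 0.065175) = -0.048812
  k4 = f(0.420000, 0.049499) = 0.121556
  u ← 0.070000 + (0.42/6)·(k1 + 2k2 + 2k3 + k4) = 0.061109
s=0.420000, u=0.061109:
  k1 = f(0.420000, 0.061109) = 0.104141
  k2 = f(0.630000, 0.082978) = 0.316091
  k3 = f(0.630000, 0.127488) = 0.249327
  k4 = f(0.840000, 0.165826) = 0.534477
  u ← 0.061109 + (0.42/6)·(k1 + 2k2 + 2k3 + k4) = 0.184971
u(0.84) ≈ 0.1850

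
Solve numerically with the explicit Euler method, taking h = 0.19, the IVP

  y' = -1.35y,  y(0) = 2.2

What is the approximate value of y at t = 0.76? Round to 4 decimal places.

Euler: y_{n+1} = y_n + h·f(t_n, y_n).
t=0.000000, y=2.200000: f=-2.970000 → y ← 2.200000 + 0.19·(-2.970000) = 1.635700
t=0.190000, y=1.635700: f=-2.208195 → y ← 1.635700 + 0.19·(-2.208195) = 1.216143
t=0.380000, y=1.216143: f=-1.641793 → y ← 1.216143 + 0.19·(-1.641793) = 0.904202
t=0.570000, y=0.904202: f=-1.220673 → y ← 0.904202 + 0.19·(-1.220673) = 0.672274
y(0.76) ≈ 0.6723

0.6723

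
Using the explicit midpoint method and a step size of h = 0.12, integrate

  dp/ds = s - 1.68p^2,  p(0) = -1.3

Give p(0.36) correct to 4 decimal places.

Midpoint: k1 = f(s_n, p_n); k2 = f(s_n + h/2, p_n + (h/2)·k1); p_{n+1} = p_n + h·k2.
s=0.000000, p=-1.300000:
  k1 = f(0.000000, -1.300000) = -2.839200
  k2 = f(0.060000, -1.470352) = -3.572051
  p ← -1.300000 + 0.12·(-3.572051) = -1.728646
s=0.120000, p=-1.728646:
  k1 = f(0.120000, -1.728646) = -4.900205
  k2 = f(0.180000, -2.022658) = -6.693127
  p ← -1.728646 + 0.12·(-6.693127) = -2.531821
s=0.240000, p=-2.531821:
  k1 = f(0.240000, -2.531821) = -10.529000
  k2 = f(0.300000, -3.163561) = -16.513642
  p ← -2.531821 + 0.12·(-16.513642) = -4.513458
p(0.36) ≈ -4.5135

-4.5135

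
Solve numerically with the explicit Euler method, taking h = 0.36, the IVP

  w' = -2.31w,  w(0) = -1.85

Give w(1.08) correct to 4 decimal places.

Euler: w_{n+1} = w_n + h·f(x_n, w_n).
x=0.000000, w=-1.850000: f=4.273500 → w ← -1.850000 + 0.36·4.273500 = -0.311540
x=0.360000, w=-0.311540: f=0.719657 → w ← -0.311540 + 0.36·0.719657 = -0.052463
x=0.720000, w=-0.052463: f=0.121190 → w ← -0.052463 + 0.36·0.121190 = -0.008835
w(1.08) ≈ -0.0088

-0.0088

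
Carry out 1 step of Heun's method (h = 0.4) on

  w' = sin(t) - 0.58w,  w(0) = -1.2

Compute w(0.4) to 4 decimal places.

-0.8760

Heun: k1 = f(t_n, w_n); k2 = f(t_n + h, w_n + h·k1); w_{n+1} = w_n + (h/2)·(k1 + k2).
t=0.000000, w=-1.200000:
  k1 = f(0.000000, -1.200000) = 0.696000
  k2 = f(0.400000, -0.921600) = 0.923946
  w ← -1.200000 + (0.4/2)·(0.696000 + 0.923946) = -0.876011
w(0.4) ≈ -0.8760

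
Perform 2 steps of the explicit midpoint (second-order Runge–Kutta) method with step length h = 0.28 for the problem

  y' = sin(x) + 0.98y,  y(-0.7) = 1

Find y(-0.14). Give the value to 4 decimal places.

1.4008

Midpoint: k1 = f(x_n, y_n); k2 = f(x_n + h/2, y_n + (h/2)·k1); y_{n+1} = y_n + h·k2.
x=-0.700000, y=1.000000:
  k1 = f(-0.700000, 1.000000) = 0.335782
  k2 = f(-0.560000, 1.047010) = 0.494883
  y ← 1.000000 + 0.28·0.494883 = 1.138567
x=-0.420000, y=1.138567:
  k1 = f(-0.420000, 1.138567) = 0.708035
  k2 = f(-0.280000, 1.237692) = 0.936583
  y ← 1.138567 + 0.28·0.936583 = 1.400810
y(-0.14) ≈ 1.4008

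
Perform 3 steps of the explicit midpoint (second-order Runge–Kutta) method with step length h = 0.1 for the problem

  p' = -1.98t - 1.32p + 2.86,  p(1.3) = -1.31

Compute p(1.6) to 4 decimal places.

-0.8915

Midpoint: k1 = f(t_n, p_n); k2 = f(t_n + h/2, p_n + (h/2)·k1); p_{n+1} = p_n + h·k2.
t=1.300000, p=-1.310000:
  k1 = f(1.300000, -1.310000) = 2.015200
  k2 = f(1.350000, -1.209240) = 1.783197
  p ← -1.310000 + 0.1·1.783197 = -1.131680
t=1.400000, p=-1.131680:
  k1 = f(1.400000, -1.131680) = 1.581818
  k2 = f(1.450000, -1.052589) = 1.378418
  p ← -1.131680 + 0.1·1.378418 = -0.993839
t=1.500000, p=-0.993839:
  k1 = f(1.500000, -0.993839) = 1.201867
  k2 = f(1.550000, -0.933745) = 1.023544
  p ← -0.993839 + 0.1·1.023544 = -0.891484
p(1.6) ≈ -0.8915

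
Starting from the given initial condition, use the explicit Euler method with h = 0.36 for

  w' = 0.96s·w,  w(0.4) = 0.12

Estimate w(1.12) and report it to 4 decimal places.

0.1725

Euler: w_{n+1} = w_n + h·f(s_n, w_n).
s=0.400000, w=0.120000: f=0.046080 → w ← 0.120000 + 0.36·0.046080 = 0.136589
s=0.760000, w=0.136589: f=0.099655 → w ← 0.136589 + 0.36·0.099655 = 0.172465
w(1.12) ≈ 0.1725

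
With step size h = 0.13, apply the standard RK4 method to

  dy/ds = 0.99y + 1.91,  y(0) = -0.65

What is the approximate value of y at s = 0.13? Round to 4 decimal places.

RK4: k1 = f(s_n, y_n); k2 = f(s_n + h/2, y_n + (h/2)·k1); k3 = f(s_n + h/2, y_n + (h/2)·k2); k4 = f(s_n + h, y_n + h·k3); y_{n+1} = y_n + (h/6)·(k1 + 2k2 + 2k3 + k4).
s=0.000000, y=-0.650000:
  k1 = f(0.000000, -0.650000) = 1.266500
  k2 = f(0.065000, -0.567678) = 1.347999
  k3 = f(0.065000, -0.562380) = 1.353244
  k4 = f(0.130000, -0.474078) = 1.440662
  y ← -0.650000 + (0.13/6)·(k1 + 2k2 + 2k3 + k4) = -0.474291
y(0.13) ≈ -0.4743

-0.4743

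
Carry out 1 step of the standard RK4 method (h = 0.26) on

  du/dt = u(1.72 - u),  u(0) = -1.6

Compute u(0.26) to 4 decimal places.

RK4: k1 = f(t_n, u_n); k2 = f(t_n + h/2, u_n + (h/2)·k1); k3 = f(t_n + h/2, u_n + (h/2)·k2); k4 = f(t_n + h, u_n + h·k3); u_{n+1} = u_n + (h/6)·(k1 + 2k2 + 2k3 + k4).
t=0.000000, u=-1.600000:
  k1 = f(0.000000, -1.600000) = -5.312000
  k2 = f(0.130000, -2.290560) = -9.186428
  k3 = f(0.130000, -2.794236) = -12.613838
  k4 = f(0.260000, -4.879598) = -32.203385
  u ← -1.600000 + (0.26/6)·(k1 + 2k2 + 2k3 + k4) = -5.115023
u(0.26) ≈ -5.1150

-5.1150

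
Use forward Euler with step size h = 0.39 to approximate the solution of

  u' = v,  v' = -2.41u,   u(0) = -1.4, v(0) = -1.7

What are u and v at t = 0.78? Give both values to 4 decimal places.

-2.2128, 1.5549

Euler on (u,v): u_{n+1} = u_n + h·u', v_{n+1} = v_n + h·v'.
0.000000: (-1.400000, -1.700000); f=(-1.700000, 3.374000) → (-2.063000, -0.384140)
0.390000: (-2.063000, -0.384140); f=(-0.384140, 4.971830) → (-2.212815, 1.554874)
(u(0.78), v(0.78)) ≈ (-2.2128, 1.5549)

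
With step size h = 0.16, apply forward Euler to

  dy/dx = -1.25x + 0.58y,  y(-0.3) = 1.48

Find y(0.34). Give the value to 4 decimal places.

2.1821

Euler: y_{n+1} = y_n + h·f(x_n, y_n).
x=-0.300000, y=1.480000: f=1.233400 → y ← 1.480000 + 0.16·1.233400 = 1.677344
x=-0.140000, y=1.677344: f=1.147860 → y ← 1.677344 + 0.16·1.147860 = 1.861002
x=0.020000, y=1.861002: f=1.054381 → y ← 1.861002 + 0.16·1.054381 = 2.029702
x=0.180000, y=2.029702: f=0.952227 → y ← 2.029702 + 0.16·0.952227 = 2.182059
y(0.34) ≈ 2.1821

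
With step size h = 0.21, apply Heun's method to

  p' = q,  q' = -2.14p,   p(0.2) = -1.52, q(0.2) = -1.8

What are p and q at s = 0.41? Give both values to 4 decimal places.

-1.8263, -1.0320

Heun on (p,q): k1 = f(s_n, state_n); k2 = f(s_n + h, state_n + h·k1); state_{n+1} = state_n + (h/2)·(k1 + k2).
0.200000: (-1.520000, -1.800000)
  k1 = (-1.800000, 3.252800)
  predictor → (-1.898000, -1.116912)
  k2 = (-1.116912, 4.061720)
  → (-1.826276, -1.031975)
(p(0.41), q(0.41)) ≈ (-1.8263, -1.0320)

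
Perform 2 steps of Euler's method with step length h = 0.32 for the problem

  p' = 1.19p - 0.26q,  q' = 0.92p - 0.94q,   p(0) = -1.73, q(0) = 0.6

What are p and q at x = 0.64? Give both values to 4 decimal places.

-3.3599, -0.7807

Euler on (p,q): p_{n+1} = p_n + h·p', q_{n+1} = q_n + h·q'.
0.000000: (-1.730000, 0.600000); f=(-2.214700, -2.155600) → (-2.438704, -0.089792)
0.320000: (-2.438704, -0.089792); f=(-2.878712, -2.159203) → (-3.359892, -0.780737)
(p(0.64), q(0.64)) ≈ (-3.3599, -0.7807)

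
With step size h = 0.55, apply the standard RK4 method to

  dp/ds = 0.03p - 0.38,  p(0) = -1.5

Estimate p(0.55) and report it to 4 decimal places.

RK4: k1 = f(s_n, p_n); k2 = f(s_n + h/2, p_n + (h/2)·k1); k3 = f(s_n + h/2, p_n + (h/2)·k2); k4 = f(s_n + h, p_n + h·k3); p_{n+1} = p_n + (h/6)·(k1 + 2k2 + 2k3 + k4).
s=0.000000, p=-1.500000:
  k1 = f(0.000000, -1.500000) = -0.425000
  k2 = f(0.275000, -1.616875) = -0.428506
  k3 = f(0.275000, -1.617839) = -0.428535
  k4 = f(0.550000, -1.735694) = -0.432071
  p ← -1.500000 + (0.55/6)·(k1 + 2k2 + 2k3 + k4) = -1.735689
p(0.55) ≈ -1.7357

-1.7357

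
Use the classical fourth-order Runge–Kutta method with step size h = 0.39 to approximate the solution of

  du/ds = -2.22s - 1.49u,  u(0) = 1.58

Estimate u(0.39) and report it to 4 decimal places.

RK4: k1 = f(s_n, u_n); k2 = f(s_n + h/2, u_n + (h/2)·k1); k3 = f(s_n + h/2, u_n + (h/2)·k2); k4 = f(s_n + h, u_n + h·k3); u_{n+1} = u_n + (h/6)·(k1 + 2k2 + 2k3 + k4).
s=0.000000, u=1.580000:
  k1 = f(0.000000, 1.580000) = -2.354200
  k2 = f(0.195000, 1.120931) = -2.103087
  k3 = f(0.195000, 1.169898) = -2.176048
  k4 = f(0.390000, 0.731341) = -1.955498
  u ← 1.580000 + (0.39/6)·(k1 + 2k2 + 2k3 + k4) = 0.743582
u(0.39) ≈ 0.7436

0.7436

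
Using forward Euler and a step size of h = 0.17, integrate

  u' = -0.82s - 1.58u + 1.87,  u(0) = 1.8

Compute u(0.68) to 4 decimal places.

Euler: u_{n+1} = u_n + h·f(s_n, u_n).
s=0.000000, u=1.800000: f=-0.974000 → u ← 1.800000 + 0.17·(-0.974000) = 1.634420
s=0.170000, u=1.634420: f=-0.851784 → u ← 1.634420 + 0.17·(-0.851784) = 1.489617
s=0.340000, u=1.489617: f=-0.762395 → u ← 1.489617 + 0.17·(-0.762395) = 1.360010
s=0.510000, u=1.360010: f=-0.697015 → u ← 1.360010 + 0.17·(-0.697015) = 1.241517
u(0.68) ≈ 1.2415

1.2415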